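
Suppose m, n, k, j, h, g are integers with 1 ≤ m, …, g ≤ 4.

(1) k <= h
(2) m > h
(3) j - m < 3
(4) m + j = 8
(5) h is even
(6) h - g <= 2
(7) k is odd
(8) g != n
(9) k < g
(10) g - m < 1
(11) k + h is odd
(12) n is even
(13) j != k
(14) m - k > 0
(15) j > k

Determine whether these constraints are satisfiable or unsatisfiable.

Satisfiable

One satisfying assignment is m = 4, n = 4, k = 1, j = 4, h = 2, g = 2.
For the less obvious constraints — constraint 3: j - m = 0; constraint 4: m + j = 8 — and the others hold by inspection.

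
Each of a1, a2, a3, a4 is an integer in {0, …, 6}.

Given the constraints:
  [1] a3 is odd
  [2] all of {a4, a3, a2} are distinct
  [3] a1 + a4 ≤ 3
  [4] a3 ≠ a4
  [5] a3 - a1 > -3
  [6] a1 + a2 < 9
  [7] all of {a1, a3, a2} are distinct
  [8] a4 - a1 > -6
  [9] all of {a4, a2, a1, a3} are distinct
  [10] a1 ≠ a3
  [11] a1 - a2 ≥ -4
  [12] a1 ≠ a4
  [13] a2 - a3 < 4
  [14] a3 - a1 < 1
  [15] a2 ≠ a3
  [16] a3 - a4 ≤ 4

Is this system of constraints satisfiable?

Satisfiable

The assignment a1 = 3, a2 = 4, a3 = 1, a4 = 0 works:
  constraint 3 holds since a1 + a4 = 3.
  constraint 5 holds since a3 - a1 = -2.
  constraint 6 holds since a1 + a2 = 7.
The rest check out directly.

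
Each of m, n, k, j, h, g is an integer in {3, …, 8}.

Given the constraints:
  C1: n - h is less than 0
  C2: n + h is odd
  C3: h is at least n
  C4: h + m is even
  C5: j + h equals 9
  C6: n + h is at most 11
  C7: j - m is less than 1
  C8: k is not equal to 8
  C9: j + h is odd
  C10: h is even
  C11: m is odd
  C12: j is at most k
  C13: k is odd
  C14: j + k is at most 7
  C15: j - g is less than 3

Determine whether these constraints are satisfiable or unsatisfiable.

Constraint 10 makes h even and constraint 11 makes m odd, so h + m must be odd. Constraint 4 says h + m is even — contradiction.

Unsatisfiable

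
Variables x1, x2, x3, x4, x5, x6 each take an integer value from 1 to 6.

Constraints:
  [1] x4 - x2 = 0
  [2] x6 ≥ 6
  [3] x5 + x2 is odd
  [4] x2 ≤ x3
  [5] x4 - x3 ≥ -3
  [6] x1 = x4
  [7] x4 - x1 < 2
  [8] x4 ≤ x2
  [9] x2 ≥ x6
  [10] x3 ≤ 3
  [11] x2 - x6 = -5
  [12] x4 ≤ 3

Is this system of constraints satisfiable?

From constraints 2 and 9: x2 ≥ x6 and x6 ≥ 6, so x2 ≥ 6. From constraints 4 and 10: x2 ≤ x3 and x3 ≤ 3, so x2 ≤ 3. But 3 < 6, so no value of x2 works.

Unsatisfiable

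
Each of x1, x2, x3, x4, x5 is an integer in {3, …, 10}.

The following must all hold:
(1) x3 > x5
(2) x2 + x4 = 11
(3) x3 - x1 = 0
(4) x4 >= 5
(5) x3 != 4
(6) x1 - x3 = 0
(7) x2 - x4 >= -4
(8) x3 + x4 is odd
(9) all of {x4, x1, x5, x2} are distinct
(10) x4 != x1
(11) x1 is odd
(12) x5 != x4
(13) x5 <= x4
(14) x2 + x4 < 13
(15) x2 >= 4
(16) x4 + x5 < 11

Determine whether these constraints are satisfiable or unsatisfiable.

Satisfiable

The assignment x1 = 7, x2 = 5, x3 = 7, x4 = 6, x5 = 3 works:
  constraint 2 holds since x2 + x4 = 11.
  constraint 3 holds since x3 - x1 = 0.
  constraint 6 holds since x1 - x3 = 0.
The rest check out directly.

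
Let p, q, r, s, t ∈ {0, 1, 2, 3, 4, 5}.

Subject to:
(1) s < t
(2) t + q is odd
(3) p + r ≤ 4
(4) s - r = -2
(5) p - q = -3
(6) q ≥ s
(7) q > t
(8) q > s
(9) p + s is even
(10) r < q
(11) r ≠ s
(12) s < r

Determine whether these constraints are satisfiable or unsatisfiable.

The assignment p = 0, q = 3, r = 2, s = 0, t = 2 works:
  constraint 3 holds since p + r = 2.
  constraint 4 holds since s - r = -2.
The rest check out directly.

Satisfiable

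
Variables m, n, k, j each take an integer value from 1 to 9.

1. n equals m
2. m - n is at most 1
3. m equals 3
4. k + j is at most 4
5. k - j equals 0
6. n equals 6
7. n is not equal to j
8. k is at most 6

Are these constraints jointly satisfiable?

Unsatisfiable

Constraint 6 fixes n = 6 and constraint 3 fixes m = 3, but constraint 1 requires n = m. Since 6 ≠ 3, contradiction.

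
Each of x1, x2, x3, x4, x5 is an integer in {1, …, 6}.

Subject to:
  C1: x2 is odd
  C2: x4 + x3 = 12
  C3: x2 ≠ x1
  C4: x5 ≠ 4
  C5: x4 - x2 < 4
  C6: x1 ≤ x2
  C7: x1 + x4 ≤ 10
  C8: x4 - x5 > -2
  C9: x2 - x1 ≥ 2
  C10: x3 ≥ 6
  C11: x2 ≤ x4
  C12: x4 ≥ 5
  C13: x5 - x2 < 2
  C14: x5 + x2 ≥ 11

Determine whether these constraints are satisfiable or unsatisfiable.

Take x1 = 1, x2 = 5, x3 = 6, x4 = 6, x5 = 6. Then constraint 2: x4 + x3 = 12; constraint 5: x4 - x2 = 1; constraint 7: x1 + x4 = 7, and every other listed constraint is also met.

Satisfiable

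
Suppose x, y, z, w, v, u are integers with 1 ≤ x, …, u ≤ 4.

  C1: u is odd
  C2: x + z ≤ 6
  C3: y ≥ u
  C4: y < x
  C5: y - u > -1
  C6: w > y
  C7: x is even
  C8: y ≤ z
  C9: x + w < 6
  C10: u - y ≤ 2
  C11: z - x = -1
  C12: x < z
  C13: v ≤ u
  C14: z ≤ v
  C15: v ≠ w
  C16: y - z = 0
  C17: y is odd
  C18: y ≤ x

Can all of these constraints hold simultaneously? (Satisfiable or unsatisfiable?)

Unsatisfiable

Constraints 3, 4, 12, 13, and 14 give x < z, z ≤ v, v ≤ u, u ≤ y, y < x. Chaining: x < z ≤ v ≤ u ≤ y < x, which forces x < x — impossible.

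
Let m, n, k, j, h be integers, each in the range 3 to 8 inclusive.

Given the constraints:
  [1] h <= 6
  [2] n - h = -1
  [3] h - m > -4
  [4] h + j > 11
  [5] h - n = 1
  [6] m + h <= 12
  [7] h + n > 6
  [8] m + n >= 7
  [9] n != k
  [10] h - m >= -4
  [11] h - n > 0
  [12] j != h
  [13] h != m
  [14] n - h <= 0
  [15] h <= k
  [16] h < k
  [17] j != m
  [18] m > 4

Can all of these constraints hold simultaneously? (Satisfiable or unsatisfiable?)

Satisfiable

Setting (m, n, k, j, h) = (6, 3, 5, 8, 4) satisfies everything: constraint 2: n - h = -1; constraint 3: h - m = -2, and the others follow.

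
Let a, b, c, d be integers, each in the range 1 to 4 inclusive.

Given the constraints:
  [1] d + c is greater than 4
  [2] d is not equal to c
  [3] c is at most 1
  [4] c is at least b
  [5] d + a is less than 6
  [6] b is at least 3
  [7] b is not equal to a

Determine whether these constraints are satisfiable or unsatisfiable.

From constraints 4 and 6: c ≥ b and b ≥ 3, so c ≥ 3. From constraint 3: c ≤ 1. But 1 < 3, so no value of c works.

Unsatisfiable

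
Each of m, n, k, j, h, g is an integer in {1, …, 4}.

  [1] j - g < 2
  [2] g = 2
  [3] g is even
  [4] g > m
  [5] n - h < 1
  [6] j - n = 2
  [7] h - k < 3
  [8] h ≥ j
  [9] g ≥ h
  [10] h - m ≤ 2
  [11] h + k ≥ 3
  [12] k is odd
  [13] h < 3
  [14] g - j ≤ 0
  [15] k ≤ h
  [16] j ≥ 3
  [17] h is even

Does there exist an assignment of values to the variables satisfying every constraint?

From constraints 8 and 16: h ≥ j and j ≥ 3, so h ≥ 3. From constraint 13: h ≤ 2. But 2 < 3, so no value of h works.

Unsatisfiable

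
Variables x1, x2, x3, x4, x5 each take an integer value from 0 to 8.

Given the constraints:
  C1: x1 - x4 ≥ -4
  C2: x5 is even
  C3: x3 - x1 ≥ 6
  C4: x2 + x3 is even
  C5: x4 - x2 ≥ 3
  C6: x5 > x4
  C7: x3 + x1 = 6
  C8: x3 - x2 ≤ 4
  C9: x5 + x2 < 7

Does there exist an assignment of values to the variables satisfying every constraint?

Unsatisfiable

Constraints 1, 3, 5, and 8 give x3 − x1 ≥ 6, x1 − x4 ≥ -4, x4 − x2 ≥ 3, x2 − x3 ≥ -4.
Adding all 4 inequalities: the left sides telescope to 0, and the right sides sum to 6 + (-4) + 3 + (-4) = 1. So 0 ≥ 1, which is false.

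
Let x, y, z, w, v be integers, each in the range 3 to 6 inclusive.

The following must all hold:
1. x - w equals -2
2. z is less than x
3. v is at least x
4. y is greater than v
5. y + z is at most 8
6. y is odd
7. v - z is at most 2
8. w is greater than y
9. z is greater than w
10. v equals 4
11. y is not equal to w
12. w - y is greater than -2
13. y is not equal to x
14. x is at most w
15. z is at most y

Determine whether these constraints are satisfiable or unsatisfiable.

Unsatisfiable

Constraints 2, 3, 4, 8, and 9 give z < x, x ≤ v, v < y, y < w, w < z. Chaining: z < x ≤ v < y < w < z, which forces z < z — impossible.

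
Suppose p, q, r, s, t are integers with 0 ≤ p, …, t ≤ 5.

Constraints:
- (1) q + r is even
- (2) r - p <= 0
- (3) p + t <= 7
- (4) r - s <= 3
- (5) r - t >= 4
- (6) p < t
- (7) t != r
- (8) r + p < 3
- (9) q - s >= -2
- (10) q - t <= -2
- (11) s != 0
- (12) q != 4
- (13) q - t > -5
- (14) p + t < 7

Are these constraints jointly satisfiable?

Unsatisfiable

Constraints 4, 5, 9, and 10 give q − s ≥ -2, s − r ≥ -3, r − t ≥ 4, t − q ≥ 2.
Adding all 4 inequalities: the left sides telescope to 0, and the right sides sum to (-2) + (-3) + 4 + 2 = 1. So 0 ≥ 1, which is false.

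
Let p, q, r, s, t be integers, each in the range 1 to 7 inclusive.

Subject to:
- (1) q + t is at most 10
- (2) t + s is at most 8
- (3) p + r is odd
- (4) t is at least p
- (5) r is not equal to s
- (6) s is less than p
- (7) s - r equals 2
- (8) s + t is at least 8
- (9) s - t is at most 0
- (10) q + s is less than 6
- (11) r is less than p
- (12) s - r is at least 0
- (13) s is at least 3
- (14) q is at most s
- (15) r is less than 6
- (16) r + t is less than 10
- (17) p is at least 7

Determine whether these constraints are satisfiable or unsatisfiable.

Unsatisfiable

From constraints 4 and 17: t ≥ p ≥ 7. From constraint 13: s ≥ 3. Hence t + s ≥ 10. But constraint 2 requires t + s ≤ 8, and 8 < 10. Contradiction.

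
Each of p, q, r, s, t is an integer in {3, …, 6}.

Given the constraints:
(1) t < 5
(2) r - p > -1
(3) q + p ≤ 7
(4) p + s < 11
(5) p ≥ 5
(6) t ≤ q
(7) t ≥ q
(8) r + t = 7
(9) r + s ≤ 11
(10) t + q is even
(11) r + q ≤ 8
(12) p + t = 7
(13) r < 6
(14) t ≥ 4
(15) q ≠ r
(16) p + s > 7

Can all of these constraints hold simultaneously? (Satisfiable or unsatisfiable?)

Unsatisfiable

From constraints 6 and 14: q ≥ t ≥ 4. From constraint 5: p ≥ 5. Hence q + p ≥ 9. But constraint 3 requires q + p ≤ 7, and 7 < 9. Contradiction.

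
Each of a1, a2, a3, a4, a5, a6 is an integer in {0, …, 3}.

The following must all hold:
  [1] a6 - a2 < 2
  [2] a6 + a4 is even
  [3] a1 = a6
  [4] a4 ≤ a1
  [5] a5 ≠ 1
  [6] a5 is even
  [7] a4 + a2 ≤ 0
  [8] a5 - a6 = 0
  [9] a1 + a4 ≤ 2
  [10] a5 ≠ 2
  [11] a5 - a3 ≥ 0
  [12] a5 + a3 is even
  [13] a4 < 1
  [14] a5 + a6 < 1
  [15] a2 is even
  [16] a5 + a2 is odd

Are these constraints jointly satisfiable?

Unsatisfiable

Constraint 6 makes a5 even and constraint 15 makes a2 even, so a5 + a2 must be even. Constraint 16 says a5 + a2 is odd — contradiction.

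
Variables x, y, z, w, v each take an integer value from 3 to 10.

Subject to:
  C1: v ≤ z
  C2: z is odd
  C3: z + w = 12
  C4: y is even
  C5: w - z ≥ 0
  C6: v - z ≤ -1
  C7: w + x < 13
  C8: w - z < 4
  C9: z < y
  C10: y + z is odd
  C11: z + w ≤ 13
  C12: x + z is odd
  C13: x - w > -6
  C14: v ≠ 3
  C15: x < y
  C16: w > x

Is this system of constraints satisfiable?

Satisfiable

One satisfying assignment is x = 4, y = 8, z = 5, w = 7, v = 4.
For the less obvious constraints — constraint 3: z + w = 12; constraint 5: w - z = 2; constraint 6: v - z = -1 — and the others hold by inspection.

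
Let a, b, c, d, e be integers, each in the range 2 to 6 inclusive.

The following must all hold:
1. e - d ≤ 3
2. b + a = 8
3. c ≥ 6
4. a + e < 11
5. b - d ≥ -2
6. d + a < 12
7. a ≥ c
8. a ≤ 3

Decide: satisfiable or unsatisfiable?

Unsatisfiable

From constraints 3 and 7: a ≥ c and c ≥ 6, so a ≥ 6. From constraint 8: a ≤ 3. But 3 < 6, so no value of a works.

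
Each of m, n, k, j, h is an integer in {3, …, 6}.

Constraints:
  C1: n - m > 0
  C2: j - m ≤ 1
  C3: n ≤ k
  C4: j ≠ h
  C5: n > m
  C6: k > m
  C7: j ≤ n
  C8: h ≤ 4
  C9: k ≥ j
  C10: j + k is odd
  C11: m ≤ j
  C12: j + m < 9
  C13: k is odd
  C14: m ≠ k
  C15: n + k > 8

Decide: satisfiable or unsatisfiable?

Satisfiable

Setting (m, n, k, j, h) = (3, 5, 5, 4, 3) satisfies everything: constraint 1: n - m = 2; constraint 2: j - m = 1; constraint 12: j + m = 7, and the others follow.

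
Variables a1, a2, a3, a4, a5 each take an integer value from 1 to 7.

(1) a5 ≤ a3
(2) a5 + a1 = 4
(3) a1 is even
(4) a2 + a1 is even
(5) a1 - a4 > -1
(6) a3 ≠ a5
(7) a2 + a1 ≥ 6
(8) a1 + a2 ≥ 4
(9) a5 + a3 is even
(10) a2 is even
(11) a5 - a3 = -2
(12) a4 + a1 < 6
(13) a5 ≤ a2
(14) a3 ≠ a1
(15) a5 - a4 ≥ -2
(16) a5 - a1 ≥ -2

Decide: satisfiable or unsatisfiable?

Try a1 = 2, a2 = 4, a3 = 4, a4 = 1, a5 = 2.
Check constraint 2: a5 + a1 = 4; constraint 5: a1 - a4 = 1; constraint 7: a2 + a1 = 6. The remaining constraints are straightforward to verify.

Satisfiable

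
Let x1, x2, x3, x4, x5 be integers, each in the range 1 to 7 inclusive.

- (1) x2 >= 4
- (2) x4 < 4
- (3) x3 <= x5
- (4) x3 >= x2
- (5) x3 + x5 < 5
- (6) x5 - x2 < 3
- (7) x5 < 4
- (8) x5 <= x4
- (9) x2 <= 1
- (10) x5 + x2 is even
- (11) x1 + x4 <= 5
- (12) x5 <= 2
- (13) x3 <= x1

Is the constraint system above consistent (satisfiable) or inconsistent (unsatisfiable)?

From constraints 1 and 4: x3 ≥ x2 and x2 ≥ 4, so x3 ≥ 4. From constraints 3 and 12: x3 ≤ x5 and x5 ≤ 2, so x3 ≤ 2. But 2 < 4, so no value of x3 works.

Unsatisfiable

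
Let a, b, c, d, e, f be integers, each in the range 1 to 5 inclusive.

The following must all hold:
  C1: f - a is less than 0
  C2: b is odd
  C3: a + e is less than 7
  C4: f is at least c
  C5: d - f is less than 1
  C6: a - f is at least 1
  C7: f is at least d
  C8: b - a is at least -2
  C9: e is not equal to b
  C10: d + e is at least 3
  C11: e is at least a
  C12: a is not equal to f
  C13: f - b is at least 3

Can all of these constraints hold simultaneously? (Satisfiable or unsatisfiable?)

Constraints 6, 8, and 13 give a − f ≥ 1, f − b ≥ 3, b − a ≥ -2.
Adding all 3 inequalities: the left sides telescope to 0, and the right sides sum to 1 + 3 + (-2) = 2. So 0 ≥ 2, which is false.

Unsatisfiable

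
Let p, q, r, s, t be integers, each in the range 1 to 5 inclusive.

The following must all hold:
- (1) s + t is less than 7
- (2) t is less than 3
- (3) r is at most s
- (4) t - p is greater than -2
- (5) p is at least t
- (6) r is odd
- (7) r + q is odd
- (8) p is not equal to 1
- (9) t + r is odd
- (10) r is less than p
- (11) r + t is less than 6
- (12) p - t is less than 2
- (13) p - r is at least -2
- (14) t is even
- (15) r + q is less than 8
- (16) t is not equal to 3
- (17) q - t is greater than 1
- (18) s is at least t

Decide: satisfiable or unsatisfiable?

Satisfiable

Try p = 2, q = 4, r = 1, s = 4, t = 2.
Check constraint 1: s + t = 6; constraint 4: t - p = 0; constraint 11: r + t = 3. The remaining constraints are straightforward to verify.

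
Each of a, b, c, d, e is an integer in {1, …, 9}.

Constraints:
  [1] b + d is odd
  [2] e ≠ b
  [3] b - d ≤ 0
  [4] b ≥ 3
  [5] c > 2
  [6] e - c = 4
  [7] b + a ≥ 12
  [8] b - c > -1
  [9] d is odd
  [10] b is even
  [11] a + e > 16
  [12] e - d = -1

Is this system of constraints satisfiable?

Satisfiable

Setting (a, b, c, d, e) = (9, 6, 4, 9, 8) satisfies everything: constraint 3: b - d = -3; constraint 6: e - c = 4; constraint 7: b + a = 15, and the others follow.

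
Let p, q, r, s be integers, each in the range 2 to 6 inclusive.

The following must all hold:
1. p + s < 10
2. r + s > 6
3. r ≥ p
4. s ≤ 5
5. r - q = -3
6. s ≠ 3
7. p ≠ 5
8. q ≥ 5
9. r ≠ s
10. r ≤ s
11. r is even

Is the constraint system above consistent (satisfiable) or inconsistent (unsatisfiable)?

Satisfiable

The assignment p = 2, q = 5, r = 2, s = 5 works:
  constraint 1 holds since p + s = 7.
  constraint 2 holds since r + s = 7.
  constraint 5 holds since r - q = -3.
The rest check out directly.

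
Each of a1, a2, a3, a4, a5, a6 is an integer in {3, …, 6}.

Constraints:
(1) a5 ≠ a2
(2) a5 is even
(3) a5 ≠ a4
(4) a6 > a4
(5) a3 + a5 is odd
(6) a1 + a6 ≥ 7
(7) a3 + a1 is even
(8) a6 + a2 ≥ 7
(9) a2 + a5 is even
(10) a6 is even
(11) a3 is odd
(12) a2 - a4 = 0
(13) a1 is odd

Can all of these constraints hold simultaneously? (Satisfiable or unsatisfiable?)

The assignment a1 = 3, a2 = 4, a3 = 5, a4 = 4, a5 = 6, a6 = 6 works:
  constraint 6 holds since a1 + a6 = 9.
  constraint 8 holds since a6 + a2 = 10.
The rest check out directly.

Satisfiable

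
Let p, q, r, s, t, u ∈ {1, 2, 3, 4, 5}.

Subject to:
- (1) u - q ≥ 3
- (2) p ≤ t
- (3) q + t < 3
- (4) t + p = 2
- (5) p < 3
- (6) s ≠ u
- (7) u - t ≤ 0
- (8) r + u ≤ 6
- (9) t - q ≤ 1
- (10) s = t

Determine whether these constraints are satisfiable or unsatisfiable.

Constraints 1, 7, and 9 give t − u ≥ 0, u − q ≥ 3, q − t ≥ -1.
Adding all 3 inequalities: the left sides telescope to 0, and the right sides sum to 0 + 3 + (-1) = 2. So 0 ≥ 2, which is false.

Unsatisfiable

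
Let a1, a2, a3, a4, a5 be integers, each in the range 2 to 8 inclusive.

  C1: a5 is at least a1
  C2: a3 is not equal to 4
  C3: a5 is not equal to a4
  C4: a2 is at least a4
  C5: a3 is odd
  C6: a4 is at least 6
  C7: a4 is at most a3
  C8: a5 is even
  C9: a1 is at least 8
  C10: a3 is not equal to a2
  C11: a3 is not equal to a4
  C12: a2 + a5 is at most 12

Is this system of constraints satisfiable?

Unsatisfiable

From constraints 4 and 6: a2 ≥ a4 ≥ 6. From constraints 1 and 9: a5 ≥ a1 ≥ 8. Hence a2 + a5 ≥ 14. But constraint 12 requires a2 + a5 ≤ 12, and 12 < 14. Contradiction.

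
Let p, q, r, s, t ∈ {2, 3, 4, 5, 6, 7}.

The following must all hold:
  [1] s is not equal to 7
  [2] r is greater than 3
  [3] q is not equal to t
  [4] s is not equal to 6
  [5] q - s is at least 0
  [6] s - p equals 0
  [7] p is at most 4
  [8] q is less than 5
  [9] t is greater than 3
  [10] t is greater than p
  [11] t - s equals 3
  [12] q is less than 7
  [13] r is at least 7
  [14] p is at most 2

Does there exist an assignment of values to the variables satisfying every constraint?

One satisfying assignment is p = 2, q = 2, r = 7, s = 2, t = 5.
For the less obvious constraints — constraint 5: q - s = 0; constraint 6: s - p = 0 — and the others hold by inspection.

Satisfiable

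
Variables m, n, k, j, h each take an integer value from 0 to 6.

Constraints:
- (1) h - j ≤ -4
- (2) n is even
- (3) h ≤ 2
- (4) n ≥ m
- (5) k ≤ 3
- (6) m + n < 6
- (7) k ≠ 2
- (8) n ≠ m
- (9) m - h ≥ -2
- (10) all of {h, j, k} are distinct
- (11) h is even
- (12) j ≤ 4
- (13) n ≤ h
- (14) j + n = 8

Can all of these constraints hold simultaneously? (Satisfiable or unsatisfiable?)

Unsatisfiable

From constraint 12: j ≤ 4. From constraints 3 and 13: n ≤ h ≤ 2. Hence j + n ≤ 6. But constraint 14 requires j + n = 8, and 8 > 6. Contradiction.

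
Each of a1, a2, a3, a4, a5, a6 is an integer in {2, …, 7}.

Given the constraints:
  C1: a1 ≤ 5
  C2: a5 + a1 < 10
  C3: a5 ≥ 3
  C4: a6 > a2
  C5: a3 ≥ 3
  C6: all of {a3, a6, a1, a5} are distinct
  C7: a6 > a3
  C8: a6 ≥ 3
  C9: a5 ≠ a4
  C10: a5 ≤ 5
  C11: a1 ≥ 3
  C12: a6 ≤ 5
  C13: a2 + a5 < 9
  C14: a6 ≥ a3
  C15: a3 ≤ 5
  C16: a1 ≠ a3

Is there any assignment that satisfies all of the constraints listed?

Constraints 1, 3, 5, 8, 10, 11, 12, and 15 confine each of a3, a6, a1, a5 to the 3 values {3, …, 5}.
Constraint 6 requires all 4 of them to be distinct, but only 3 values are available — impossible by the pigeonhole principle.

Unsatisfiable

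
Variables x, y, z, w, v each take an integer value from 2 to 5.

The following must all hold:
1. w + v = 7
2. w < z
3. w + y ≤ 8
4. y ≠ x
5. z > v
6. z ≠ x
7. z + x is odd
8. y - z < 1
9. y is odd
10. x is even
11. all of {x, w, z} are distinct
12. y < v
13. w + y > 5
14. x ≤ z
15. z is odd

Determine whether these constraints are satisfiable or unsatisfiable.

Satisfiable

One satisfying assignment is x = 4, y = 3, z = 5, w = 3, v = 4.
For the less obvious constraints — constraint 1: w + v = 7; constraint 3: w + y = 6 — and the others hold by inspection.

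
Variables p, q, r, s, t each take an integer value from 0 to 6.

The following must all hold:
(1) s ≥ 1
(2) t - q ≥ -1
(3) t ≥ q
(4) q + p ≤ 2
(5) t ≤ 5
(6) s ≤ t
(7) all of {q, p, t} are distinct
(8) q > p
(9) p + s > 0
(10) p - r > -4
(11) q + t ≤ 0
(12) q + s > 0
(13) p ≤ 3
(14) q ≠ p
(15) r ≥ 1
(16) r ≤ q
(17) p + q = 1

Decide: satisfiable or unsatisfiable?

From constraints 15 and 16: q ≥ r ≥ 1. From constraints 1 and 6: t ≥ s ≥ 1. Hence q + t ≥ 2. But constraint 11 requires q + t ≤ 0, and 0 < 2. Contradiction.

Unsatisfiable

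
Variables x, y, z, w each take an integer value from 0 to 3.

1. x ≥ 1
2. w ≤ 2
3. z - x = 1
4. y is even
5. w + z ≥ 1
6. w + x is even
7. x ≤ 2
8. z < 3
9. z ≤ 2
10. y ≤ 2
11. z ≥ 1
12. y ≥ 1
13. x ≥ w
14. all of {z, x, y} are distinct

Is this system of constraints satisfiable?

Unsatisfiable

Constraints 1, 7, 9, 10, 11, and 12 confine each of z, x, y to the 2 values {1, 2}.
Constraint 14 requires all 3 of them to be distinct, but only 2 values are available — impossible by the pigeonhole principle.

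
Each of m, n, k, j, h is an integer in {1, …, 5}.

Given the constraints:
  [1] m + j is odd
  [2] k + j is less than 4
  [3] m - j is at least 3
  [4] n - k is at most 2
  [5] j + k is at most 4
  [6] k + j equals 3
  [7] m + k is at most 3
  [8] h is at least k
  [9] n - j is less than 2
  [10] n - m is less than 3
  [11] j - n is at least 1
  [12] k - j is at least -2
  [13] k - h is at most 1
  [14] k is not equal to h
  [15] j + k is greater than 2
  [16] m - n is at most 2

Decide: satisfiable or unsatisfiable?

Constraints 3, 11, and 16 give n − m ≥ -2, m − j ≥ 3, j − n ≥ 1.
Adding all 3 inequalities: the left sides telescope to 0, and the right sides sum to (-2) + 3 + 1 = 2. So 0 ≥ 2, which is false.

Unsatisfiable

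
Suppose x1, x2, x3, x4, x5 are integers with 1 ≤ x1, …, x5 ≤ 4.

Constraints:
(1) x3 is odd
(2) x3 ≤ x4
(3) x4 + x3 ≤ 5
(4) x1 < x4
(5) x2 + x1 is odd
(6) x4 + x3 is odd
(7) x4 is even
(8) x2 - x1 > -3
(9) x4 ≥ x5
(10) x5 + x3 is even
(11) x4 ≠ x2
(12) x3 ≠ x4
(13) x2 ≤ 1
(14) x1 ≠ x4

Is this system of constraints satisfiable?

The assignment x1 = 2, x2 = 1, x3 = 1, x4 = 4, x5 = 1 works:
  constraint 3 holds since x4 + x3 = 5.
  constraint 8 holds since x2 - x1 = -1.
The rest check out directly.

Satisfiable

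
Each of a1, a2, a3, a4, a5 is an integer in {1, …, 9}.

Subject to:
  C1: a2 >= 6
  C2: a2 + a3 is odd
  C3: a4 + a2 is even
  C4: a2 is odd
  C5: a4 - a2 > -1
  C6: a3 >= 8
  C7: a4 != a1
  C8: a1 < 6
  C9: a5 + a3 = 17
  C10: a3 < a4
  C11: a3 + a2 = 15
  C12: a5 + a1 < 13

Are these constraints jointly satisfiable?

One satisfying assignment is a1 = 3, a2 = 7, a3 = 8, a4 = 9, a5 = 9.
For the less obvious constraints — constraint 5: a4 - a2 = 2; constraint 9: a5 + a3 = 17; constraint 11: a3 + a2 = 15 — and the others hold by inspection.

Satisfiable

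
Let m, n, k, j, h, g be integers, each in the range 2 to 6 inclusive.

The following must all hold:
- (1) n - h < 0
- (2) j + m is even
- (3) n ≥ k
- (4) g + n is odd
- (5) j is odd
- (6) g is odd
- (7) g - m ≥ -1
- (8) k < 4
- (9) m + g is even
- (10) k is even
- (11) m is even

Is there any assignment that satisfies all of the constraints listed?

Constraint 5 makes j odd and constraint 11 makes m even, so j + m must be odd. Constraint 2 says j + m is even — contradiction.

Unsatisfiable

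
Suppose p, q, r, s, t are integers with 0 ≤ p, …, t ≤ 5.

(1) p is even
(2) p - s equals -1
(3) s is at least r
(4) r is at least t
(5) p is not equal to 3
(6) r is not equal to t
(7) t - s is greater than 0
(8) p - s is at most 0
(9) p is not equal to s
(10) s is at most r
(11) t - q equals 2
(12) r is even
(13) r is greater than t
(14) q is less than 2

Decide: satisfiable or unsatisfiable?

Constraints 3, 7, and 13 give s < t, t < r, r ≤ s. Chaining: s < t < r ≤ s, which forces s < s — impossible.

Unsatisfiable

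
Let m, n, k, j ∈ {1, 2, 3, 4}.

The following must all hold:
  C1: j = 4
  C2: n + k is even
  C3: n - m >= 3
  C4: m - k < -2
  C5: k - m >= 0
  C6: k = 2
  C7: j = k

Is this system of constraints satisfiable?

Unsatisfiable

Constraint 1 fixes j = 4 and constraint 6 fixes k = 2, but constraint 7 requires j = k. Since 4 ≠ 2, contradiction.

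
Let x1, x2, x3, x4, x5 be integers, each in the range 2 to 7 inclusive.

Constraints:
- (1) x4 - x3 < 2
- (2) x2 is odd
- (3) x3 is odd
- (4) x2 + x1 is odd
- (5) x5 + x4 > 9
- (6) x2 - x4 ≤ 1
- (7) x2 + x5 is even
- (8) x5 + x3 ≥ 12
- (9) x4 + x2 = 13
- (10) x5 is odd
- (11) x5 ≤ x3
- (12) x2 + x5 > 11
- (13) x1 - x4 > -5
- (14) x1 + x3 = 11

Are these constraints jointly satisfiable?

Take x1 = 4, x2 = 7, x3 = 7, x4 = 6, x5 = 5. Then constraint 1: x4 - x3 = -1; constraint 5: x5 + x4 = 11; constraint 6: x2 - x4 = 1, and every other listed constraint is also met.

Satisfiable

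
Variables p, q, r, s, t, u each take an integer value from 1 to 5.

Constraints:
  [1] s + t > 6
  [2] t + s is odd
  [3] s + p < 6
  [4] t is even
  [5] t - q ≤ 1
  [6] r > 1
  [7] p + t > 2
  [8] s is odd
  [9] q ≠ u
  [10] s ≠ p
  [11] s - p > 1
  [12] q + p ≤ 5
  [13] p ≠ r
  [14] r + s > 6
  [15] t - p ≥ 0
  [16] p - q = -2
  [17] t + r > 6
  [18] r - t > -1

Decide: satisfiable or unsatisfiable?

Try p = 1, q = 3, r = 4, s = 3, t = 4, u = 4.
Check constraint 1: s + t = 7; constraint 3: s + p = 4. The remaining constraints are straightforward to verify.

Satisfiable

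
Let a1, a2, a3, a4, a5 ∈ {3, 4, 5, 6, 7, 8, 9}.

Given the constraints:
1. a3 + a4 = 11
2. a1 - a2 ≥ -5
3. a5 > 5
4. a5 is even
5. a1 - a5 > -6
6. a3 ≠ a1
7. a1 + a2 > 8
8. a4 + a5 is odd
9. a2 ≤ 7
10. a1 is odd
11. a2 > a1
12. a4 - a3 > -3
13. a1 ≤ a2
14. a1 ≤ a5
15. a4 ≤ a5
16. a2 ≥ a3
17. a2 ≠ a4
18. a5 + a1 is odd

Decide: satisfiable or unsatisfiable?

Setting (a1, a2, a3, a4, a5) = (3, 6, 6, 5, 6) satisfies everything: constraint 1: a3 + a4 = 11; constraint 2: a1 - a2 = -3, and the others follow.

Satisfiable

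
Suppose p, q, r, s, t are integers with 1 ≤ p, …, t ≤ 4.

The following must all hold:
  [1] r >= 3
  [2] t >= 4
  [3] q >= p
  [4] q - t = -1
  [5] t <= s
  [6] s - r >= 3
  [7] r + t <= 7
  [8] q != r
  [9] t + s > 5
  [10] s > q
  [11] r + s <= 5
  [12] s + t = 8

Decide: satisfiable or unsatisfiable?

Unsatisfiable

From constraint 1: r ≥ 3. From constraints 2 and 5: s ≥ t ≥ 4. Hence r + s ≥ 7. But constraint 11 requires r + s ≤ 5, and 5 < 7. Contradiction.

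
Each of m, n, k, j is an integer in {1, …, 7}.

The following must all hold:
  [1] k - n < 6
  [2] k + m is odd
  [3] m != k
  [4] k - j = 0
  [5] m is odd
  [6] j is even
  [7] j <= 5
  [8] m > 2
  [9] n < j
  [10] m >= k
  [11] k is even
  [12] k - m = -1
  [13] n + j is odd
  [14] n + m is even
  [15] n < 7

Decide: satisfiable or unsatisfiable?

Satisfiable

One satisfying assignment is m = 5, n = 1, k = 4, j = 4.
For the less obvious constraints — constraint 1: k - n = 3; constraint 4: k - j = 0 — and the others hold by inspection.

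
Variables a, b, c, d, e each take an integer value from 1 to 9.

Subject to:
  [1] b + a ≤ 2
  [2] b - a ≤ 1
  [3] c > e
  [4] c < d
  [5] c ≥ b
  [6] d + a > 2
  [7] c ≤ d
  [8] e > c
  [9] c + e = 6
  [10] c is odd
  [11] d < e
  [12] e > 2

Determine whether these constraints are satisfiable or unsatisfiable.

Unsatisfiable

Constraints 3, 4, and 11 give e < c, c < d, d < e. Chaining: e < c < d < e, which forces e < e — impossible.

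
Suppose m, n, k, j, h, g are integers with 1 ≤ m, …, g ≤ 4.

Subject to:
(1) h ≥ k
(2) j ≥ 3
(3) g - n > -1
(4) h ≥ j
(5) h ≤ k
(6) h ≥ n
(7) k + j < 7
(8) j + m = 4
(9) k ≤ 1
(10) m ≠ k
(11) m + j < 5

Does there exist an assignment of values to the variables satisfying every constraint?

From constraints 2 and 4: h ≥ j and j ≥ 3, so h ≥ 3. From constraints 5 and 9: h ≤ k and k ≤ 1, so h ≤ 1. But 1 < 3, so no value of h works.

Unsatisfiable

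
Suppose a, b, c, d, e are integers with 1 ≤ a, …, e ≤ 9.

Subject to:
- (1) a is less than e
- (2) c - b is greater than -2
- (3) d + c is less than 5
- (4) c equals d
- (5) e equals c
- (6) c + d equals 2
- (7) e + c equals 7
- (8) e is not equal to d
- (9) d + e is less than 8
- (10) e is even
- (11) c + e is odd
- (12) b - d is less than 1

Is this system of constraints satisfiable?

From constraints 4 and 5, e = c = d, so e = d. But constraint 8 says e ≠ d. Contradiction.

Unsatisfiable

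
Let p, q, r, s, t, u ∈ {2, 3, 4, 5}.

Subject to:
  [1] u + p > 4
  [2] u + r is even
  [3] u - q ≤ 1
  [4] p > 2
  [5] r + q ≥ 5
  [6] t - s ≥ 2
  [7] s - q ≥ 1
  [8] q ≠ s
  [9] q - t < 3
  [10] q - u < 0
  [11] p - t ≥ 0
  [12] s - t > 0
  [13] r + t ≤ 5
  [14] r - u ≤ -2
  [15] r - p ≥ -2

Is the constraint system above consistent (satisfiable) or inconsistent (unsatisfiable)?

Unsatisfiable

Constraints 3, 6, 7, 11, 14, and 15 give q − u ≥ -1, u − r ≥ 2, r − p ≥ -2, p − t ≥ 0, t − s ≥ 2, s − q ≥ 1.
Adding all 6 inequalities: the left sides telescope to 0, and the right sides sum to (-1) + 2 + (-2) + 0 + 2 + 1 = 2. So 0 ≥ 2, which is false.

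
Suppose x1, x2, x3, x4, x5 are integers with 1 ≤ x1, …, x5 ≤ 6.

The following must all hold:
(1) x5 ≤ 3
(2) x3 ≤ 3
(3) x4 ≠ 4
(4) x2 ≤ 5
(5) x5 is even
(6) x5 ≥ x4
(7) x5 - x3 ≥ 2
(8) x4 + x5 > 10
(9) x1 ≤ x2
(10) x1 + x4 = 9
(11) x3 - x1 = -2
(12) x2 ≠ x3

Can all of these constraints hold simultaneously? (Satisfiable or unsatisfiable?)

Unsatisfiable

From constraints 4 and 9: x1 ≤ x2 ≤ 5. From constraints 1 and 6: x4 ≤ x5 ≤ 3. Hence x1 + x4 ≤ 8. But constraint 10 requires x1 + x4 = 9, and 9 > 8. Contradiction.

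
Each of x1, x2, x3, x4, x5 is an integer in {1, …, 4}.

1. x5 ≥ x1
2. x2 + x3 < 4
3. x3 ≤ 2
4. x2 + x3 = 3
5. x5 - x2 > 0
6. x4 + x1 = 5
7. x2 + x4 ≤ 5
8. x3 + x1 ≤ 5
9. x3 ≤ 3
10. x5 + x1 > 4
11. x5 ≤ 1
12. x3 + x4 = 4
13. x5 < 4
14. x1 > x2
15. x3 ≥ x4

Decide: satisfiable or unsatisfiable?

Unsatisfiable

From constraints 3 and 15: x4 ≤ x3 ≤ 2. From constraints 1 and 11: x1 ≤ x5 ≤ 1. Hence x4 + x1 ≤ 3. But constraint 6 requires x4 + x1 = 5, and 5 > 3. Contradiction.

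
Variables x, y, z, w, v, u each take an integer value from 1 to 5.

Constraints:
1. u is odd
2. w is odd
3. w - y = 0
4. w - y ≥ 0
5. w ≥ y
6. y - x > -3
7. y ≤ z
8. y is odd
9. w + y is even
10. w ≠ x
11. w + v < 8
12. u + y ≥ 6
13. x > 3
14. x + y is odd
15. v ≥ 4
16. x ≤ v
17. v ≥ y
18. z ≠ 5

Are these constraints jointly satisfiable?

Satisfiable

The assignment x = 4, y = 3, z = 3, w = 3, v = 4, u = 3 works:
  constraint 3 holds since w - y = 0.
  constraint 4 holds since w - y = 0.
  constraint 6 holds since y - x = -1.
The rest check out directly.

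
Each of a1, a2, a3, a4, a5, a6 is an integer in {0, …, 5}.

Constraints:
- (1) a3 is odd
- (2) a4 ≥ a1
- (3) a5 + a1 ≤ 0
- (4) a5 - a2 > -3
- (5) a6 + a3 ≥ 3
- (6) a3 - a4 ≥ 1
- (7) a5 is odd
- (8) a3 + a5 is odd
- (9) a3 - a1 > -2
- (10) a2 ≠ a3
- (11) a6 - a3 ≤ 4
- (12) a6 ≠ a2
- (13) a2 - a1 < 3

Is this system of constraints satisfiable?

Unsatisfiable

Constraint 1 makes a3 odd and constraint 7 makes a5 odd, so a3 + a5 must be even. Constraint 8 says a3 + a5 is odd — contradiction.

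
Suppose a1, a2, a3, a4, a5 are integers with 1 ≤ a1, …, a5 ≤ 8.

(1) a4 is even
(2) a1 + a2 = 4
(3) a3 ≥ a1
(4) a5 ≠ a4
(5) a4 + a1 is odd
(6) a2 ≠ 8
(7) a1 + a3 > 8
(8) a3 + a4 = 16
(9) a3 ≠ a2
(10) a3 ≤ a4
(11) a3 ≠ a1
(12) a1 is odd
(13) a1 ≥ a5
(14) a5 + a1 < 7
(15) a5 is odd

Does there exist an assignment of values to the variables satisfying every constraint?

Satisfiable

One satisfying assignment is a1 = 3, a2 = 1, a3 = 8, a4 = 8, a5 = 3.
For the less obvious constraints — constraint 2: a1 + a2 = 4; constraint 7: a1 + a3 = 11 — and the others hold by inspection.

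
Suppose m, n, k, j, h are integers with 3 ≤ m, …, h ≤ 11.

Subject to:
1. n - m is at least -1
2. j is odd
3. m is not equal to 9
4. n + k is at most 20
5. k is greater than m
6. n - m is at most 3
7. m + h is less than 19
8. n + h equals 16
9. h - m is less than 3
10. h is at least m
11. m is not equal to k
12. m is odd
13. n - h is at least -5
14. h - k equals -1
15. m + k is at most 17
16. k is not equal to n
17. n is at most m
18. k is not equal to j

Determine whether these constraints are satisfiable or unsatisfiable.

One satisfying assignment is m = 7, n = 7, k = 10, j = 3, h = 9.
For the less obvious constraints — constraint 1: n - m = 0; constraint 4: n + k = 17; constraint 6: n - m = 0 — and the others hold by inspection.

Satisfiable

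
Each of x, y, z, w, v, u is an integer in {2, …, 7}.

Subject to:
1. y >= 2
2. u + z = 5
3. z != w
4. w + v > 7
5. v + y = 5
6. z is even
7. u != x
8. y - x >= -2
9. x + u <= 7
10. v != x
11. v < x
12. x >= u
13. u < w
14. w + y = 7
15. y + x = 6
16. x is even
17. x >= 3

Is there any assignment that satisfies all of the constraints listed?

The assignment x = 4, y = 2, z = 2, w = 5, v = 3, u = 3 works:
  constraint 2 holds since u + z = 5.
  constraint 4 holds since w + v = 8.
  constraint 5 holds since v + y = 5.
The rest check out directly.

Satisfiable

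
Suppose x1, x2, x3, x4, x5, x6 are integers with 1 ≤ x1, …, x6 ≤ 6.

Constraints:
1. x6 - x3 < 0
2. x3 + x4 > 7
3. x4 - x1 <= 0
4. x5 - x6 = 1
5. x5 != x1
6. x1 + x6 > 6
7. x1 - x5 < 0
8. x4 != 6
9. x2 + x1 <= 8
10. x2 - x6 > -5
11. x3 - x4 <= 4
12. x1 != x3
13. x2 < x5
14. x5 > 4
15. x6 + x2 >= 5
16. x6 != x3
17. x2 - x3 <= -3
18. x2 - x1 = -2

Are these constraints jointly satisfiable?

Satisfiable

One satisfying assignment is x1 = 4, x2 = 2, x3 = 6, x4 = 4, x5 = 5, x6 = 4.
For the less obvious constraints — constraint 1: x6 - x3 = -2; constraint 2: x3 + x4 = 10; constraint 3: x4 - x1 = 0 — and the others hold by inspection.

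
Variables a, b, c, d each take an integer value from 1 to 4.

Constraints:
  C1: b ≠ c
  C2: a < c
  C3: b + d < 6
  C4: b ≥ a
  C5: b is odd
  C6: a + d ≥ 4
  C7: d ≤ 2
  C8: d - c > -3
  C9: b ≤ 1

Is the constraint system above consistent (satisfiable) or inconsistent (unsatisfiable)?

Unsatisfiable

From constraints 4 and 9: a ≤ b ≤ 1. From constraint 7: d ≤ 2. Hence a + d ≤ 3. But constraint 6 requires a + d ≥ 4, and 4 > 3. Contradiction.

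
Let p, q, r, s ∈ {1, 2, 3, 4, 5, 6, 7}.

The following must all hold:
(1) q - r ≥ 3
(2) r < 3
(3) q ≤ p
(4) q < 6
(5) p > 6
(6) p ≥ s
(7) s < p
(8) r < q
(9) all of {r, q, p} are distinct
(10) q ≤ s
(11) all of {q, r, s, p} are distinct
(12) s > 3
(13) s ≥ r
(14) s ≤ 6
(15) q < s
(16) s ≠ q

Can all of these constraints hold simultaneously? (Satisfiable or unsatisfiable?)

Satisfiable

The assignment p = 7, q = 4, r = 1, s = 6 works:
  constraint 1 holds since q - r = 3.
  constraint 9 holds since values 1, 4, 7 are distinct.
  constraint 11 holds since values 4, 1, 6, 7 are distinct.
The rest check out directly.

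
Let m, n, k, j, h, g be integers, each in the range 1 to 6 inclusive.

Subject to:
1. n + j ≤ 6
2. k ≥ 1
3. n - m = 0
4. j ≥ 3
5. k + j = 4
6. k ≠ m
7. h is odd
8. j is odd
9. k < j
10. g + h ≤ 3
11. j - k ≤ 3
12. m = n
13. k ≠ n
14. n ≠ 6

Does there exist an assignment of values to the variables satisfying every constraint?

Satisfiable

One satisfying assignment is m = 3, n = 3, k = 1, j = 3, h = 1, g = 1.
For the less obvious constraints — constraint 1: n + j = 6; constraint 3: n - m = 0; constraint 5: k + j = 4 — and the others hold by inspection.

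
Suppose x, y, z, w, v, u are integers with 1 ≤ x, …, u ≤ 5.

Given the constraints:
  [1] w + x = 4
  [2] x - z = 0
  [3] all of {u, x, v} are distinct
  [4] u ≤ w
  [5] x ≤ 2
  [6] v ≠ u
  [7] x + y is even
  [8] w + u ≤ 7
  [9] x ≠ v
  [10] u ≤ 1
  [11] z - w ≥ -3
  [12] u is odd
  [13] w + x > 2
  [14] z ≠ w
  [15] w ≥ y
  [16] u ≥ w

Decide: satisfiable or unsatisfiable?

Unsatisfiable

From constraints 10 and 16: w ≤ u ≤ 1. From constraint 5: x ≤ 2. Hence w + x ≤ 3. But constraint 1 requires w + x = 4, and 4 > 3. Contradiction.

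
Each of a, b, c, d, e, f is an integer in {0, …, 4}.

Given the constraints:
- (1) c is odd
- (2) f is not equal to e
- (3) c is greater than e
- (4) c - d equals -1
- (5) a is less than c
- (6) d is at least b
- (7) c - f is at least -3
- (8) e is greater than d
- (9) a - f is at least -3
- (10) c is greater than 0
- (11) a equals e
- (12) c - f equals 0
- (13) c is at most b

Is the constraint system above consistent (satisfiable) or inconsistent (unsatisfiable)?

Unsatisfiable

Constraints 3, 6, 8, and 13 give d < e, e < c, c ≤ b, b ≤ d. Chaining: d < e < c ≤ b ≤ d, which forces d < d — impossible.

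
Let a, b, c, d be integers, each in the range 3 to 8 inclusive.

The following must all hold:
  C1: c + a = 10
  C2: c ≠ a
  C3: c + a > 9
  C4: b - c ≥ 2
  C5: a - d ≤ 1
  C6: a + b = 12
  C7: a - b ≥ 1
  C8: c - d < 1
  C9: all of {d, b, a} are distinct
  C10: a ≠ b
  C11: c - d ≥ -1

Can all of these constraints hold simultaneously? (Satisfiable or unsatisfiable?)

Constraints 4, 5, 7, and 11 give c − d ≥ -1, d − a ≥ -1, a − b ≥ 1, b − c ≥ 2.
Adding all 4 inequalities: the left sides telescope to 0, and the right sides sum to (-1) + (-1) + 1 + 2 = 1. So 0 ≥ 1, which is false.

Unsatisfiable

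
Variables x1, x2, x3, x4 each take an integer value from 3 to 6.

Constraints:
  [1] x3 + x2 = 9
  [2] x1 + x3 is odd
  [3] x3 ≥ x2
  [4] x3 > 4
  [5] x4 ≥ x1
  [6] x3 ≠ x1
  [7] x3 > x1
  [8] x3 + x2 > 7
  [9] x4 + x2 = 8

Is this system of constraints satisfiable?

Try x1 = 5, x2 = 3, x3 = 6, x4 = 5.
Check constraint 1: x3 + x2 = 9; constraint 8: x3 + x2 = 9; constraint 9: x4 + x2 = 8. The remaining constraints are straightforward to verify.

Satisfiable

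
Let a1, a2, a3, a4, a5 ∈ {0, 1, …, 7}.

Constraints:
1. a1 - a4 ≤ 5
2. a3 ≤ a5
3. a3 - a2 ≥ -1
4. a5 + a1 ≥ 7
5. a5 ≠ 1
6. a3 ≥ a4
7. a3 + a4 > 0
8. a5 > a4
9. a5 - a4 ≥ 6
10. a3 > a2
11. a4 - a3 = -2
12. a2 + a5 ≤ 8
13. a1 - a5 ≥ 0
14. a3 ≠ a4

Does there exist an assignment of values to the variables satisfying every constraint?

Constraints 1, 9, and 13 give a1 − a5 ≥ 0, a5 − a4 ≥ 6, a4 − a1 ≥ -5.
Adding all 3 inequalities: the left sides telescope to 0, and the right sides sum to 0 + 6 + (-5) = 1. So 0 ≥ 1, which is false.

Unsatisfiable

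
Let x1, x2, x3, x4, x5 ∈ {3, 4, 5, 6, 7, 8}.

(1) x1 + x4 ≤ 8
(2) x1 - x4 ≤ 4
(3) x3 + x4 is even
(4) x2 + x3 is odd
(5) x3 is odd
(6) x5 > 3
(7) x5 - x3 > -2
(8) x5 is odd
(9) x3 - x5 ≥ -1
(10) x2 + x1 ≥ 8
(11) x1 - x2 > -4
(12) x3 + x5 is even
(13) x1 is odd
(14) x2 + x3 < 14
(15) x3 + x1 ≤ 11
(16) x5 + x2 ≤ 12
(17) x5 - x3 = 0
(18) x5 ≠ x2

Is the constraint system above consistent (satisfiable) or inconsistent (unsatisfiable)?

Take x1 = 5, x2 = 6, x3 = 5, x4 = 3, x5 = 5. Then constraint 1: x1 + x4 = 8; constraint 2: x1 - x4 = 2, and every other listed constraint is also met.

Satisfiable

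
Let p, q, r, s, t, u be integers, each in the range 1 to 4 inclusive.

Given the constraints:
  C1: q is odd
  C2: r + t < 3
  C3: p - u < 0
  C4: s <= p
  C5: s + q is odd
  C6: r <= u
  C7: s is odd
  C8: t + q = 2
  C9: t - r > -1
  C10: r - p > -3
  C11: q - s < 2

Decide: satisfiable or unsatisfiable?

Constraint 7 makes s odd and constraint 1 makes q odd, so s + q must be even. Constraint 5 says s + q is odd — contradiction.

Unsatisfiable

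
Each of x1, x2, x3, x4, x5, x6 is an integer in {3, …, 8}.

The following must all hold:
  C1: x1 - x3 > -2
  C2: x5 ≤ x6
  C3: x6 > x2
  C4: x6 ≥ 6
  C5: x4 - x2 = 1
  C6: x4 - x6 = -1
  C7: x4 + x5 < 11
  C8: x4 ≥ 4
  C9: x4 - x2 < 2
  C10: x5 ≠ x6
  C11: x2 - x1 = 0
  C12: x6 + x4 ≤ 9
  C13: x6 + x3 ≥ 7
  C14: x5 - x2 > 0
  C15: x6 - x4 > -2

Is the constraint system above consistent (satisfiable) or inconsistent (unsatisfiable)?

From constraint 4: x6 ≥ 6. From constraint 8: x4 ≥ 4. Hence x6 + x4 ≥ 10. But constraint 12 requires x6 + x4 ≤ 9, and 9 < 10. Contradiction.

Unsatisfiable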